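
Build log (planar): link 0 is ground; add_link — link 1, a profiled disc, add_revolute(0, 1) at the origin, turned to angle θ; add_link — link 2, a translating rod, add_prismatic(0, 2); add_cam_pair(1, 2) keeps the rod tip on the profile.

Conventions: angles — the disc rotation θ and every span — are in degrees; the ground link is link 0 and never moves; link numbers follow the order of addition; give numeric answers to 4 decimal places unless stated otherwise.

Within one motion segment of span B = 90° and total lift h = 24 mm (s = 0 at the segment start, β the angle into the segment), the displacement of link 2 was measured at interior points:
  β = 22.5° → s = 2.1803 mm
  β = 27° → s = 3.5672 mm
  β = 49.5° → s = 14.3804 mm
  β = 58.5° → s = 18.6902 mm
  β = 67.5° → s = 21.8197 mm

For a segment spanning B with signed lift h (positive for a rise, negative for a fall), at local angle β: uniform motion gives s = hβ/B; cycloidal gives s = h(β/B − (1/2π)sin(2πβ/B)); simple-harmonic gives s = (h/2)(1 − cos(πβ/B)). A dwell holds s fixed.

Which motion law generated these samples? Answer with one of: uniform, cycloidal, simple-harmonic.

candidates at β/B = r: uniform s = h·r (linear in β); cycloidal s = h·(r − sin(2πr)/(2π)); simple-harmonic s = (h/2)(1 − cos(πr))
β=22.5°: printed 2.1803 | uniform 6.0000, cycloidal 2.1803, simple-harmonic 3.5147
β=27°: printed 3.5672 | uniform 7.2000, cycloidal 3.5672, simple-harmonic 4.9466
β=49.5°: printed 14.3804 | uniform 13.2000, cycloidal 14.3804, simple-harmonic 13.8772
β=58.5°: printed 18.6902 | uniform 15.6000, cycloidal 18.6902, simple-harmonic 17.4479
β=67.5°: printed 21.8197 | uniform 18.0000, cycloidal 21.8197, simple-harmonic 20.4853
only one law matches every sample → cycloidal

cycloidal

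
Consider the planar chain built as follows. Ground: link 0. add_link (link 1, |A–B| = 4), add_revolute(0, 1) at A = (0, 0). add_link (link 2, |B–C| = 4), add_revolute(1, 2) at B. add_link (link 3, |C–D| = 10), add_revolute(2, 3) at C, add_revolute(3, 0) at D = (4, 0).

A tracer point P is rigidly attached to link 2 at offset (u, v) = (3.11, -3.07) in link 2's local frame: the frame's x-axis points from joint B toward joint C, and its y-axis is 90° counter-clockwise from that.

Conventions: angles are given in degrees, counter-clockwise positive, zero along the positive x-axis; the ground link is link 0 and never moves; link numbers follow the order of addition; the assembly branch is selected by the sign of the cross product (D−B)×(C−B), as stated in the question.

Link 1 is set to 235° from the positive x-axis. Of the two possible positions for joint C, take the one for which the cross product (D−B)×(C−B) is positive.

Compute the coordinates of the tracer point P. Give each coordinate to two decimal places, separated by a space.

A=(0,0), D=(4.00,0)
B = A + 4.00·(cos235°, sin235°) = (-2.2943, -3.2766)
|BD| = 7.0961
circle(B,4.00) ∩ circle(D,10.00): a=-2.3707, h=3.2218
  candidates: C₊=(-5.8848,-1.5135) cross=22.862; C₋=(-2.9095,-7.2290) cross=-22.862
  branch + wants cross > 0 → take C=(-5.8848,-1.5135) (cross=22.862)
ex = (C−B)/|BC| = (-0.8976,0.4408); ey = (-0.4408,-0.8976)
P = B + 3.11·ex + -3.07·ey = (-3.7328,0.8499)

-3.73 0.85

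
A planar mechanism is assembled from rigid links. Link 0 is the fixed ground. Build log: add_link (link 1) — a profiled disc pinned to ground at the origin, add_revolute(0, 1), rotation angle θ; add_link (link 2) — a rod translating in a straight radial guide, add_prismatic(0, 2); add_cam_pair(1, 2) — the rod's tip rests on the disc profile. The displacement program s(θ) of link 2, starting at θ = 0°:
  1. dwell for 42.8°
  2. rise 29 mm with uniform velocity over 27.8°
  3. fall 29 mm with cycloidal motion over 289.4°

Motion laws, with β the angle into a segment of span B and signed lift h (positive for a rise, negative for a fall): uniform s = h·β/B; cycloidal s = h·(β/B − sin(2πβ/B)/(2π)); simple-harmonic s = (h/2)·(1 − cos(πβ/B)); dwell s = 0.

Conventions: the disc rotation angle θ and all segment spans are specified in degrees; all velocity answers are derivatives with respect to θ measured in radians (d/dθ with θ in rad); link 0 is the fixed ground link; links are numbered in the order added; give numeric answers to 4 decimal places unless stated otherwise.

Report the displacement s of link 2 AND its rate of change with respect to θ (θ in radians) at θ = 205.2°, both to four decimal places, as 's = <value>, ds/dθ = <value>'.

seg 1 [0°–42.8°] dwell: s stays 0.0000
seg 2 [42.8°–70.6°] uniform, h=29: full span → s += 29 → s = 29.0000
seg 3 [70.6°–360°] cycloidal, h=-29: θ=205.2° here. β=134.6, B=289.4. -29·(0.4651 − sin(2π·0.4651)/(2π)) = -12.4839 → s = 16.5161
velocity in seg [70.6°–360°] (cycloidal), θ in radians: β = 134.6° = 2.3492 rad, B = 289.4° = 5.0510 rad; ds/dθ = (h/B)(1 − cos(2πβ/B)) = ((-29)/5.0510)(1 − cos(2π·0.4651)) = -11.345428 mm/rad

s = 16.5161, ds/dθ = -11.3454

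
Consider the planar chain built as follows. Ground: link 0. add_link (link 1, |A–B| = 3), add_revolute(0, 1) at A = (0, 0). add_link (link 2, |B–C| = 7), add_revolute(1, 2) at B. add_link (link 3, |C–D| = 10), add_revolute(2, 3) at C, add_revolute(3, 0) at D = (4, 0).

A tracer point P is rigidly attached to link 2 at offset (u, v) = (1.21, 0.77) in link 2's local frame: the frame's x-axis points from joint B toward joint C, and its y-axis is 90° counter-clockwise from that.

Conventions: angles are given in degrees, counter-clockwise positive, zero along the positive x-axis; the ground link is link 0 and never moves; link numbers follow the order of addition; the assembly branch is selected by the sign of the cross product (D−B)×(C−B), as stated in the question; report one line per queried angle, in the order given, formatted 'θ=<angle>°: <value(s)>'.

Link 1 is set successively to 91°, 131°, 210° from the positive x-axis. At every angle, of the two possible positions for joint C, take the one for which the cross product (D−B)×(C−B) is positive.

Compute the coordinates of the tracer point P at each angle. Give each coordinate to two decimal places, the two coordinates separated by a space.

A=(0,0), D=(4.00,0)
θ=91°: B = A + 3.00·(cos91°, sin91°) = (-0.0524, 2.9995)
θ=91°: |BD| = 5.0417
θ=91°: circle(B,7.00) ∩ circle(D,10.00): a=-2.5370, h=6.5241
θ=91°:   candidates: C₊=(1.7900,9.7527) cross=32.893; C₋=(-5.9730,-0.7350) cross=-32.893
θ=91°:   branch + wants cross > 0 → take C=(1.7900,9.7527) (cross=32.893)
θ=91°: ex = (C−B)/|BC| = (0.2632,0.9647); ey = (-0.9647,0.2632)
θ=91°: P = B + 1.21·ex + 0.77·ey = (-0.4767,4.3695)
θ=131°: B = A + 3.00·(cos131°, sin131°) = (-1.9682, 2.2641)
θ=131°: |BD| = 6.3832
θ=131°: circle(B,7.00) ∩ circle(D,10.00): a=-0.8032, h=6.9538
θ=131°:   candidates: C₊=(-0.2527,9.0507) cross=44.387; C₋=(-5.1857,-3.9526) cross=-44.387
θ=131°:   branch + wants cross > 0 → take C=(-0.2527,9.0507) (cross=44.387)
θ=131°: ex = (C−B)/|BC| = (0.2451,0.9695); ey = (-0.9695,0.2451)
θ=131°: P = B + 1.21·ex + 0.77·ey = (-2.4182,3.6259)
θ=210°: B = A + 3.00·(cos210°, sin210°) = (-2.5981, -1.5000)
θ=210°: |BD| = 6.7664
θ=210°: circle(B,7.00) ∩ circle(D,10.00): a=-0.3854, h=6.9894
θ=210°:   candidates: C₊=(-4.5233,5.2300) cross=47.293; C₋=(-1.4245,-8.4009) cross=-47.293
θ=210°:   branch + wants cross > 0 → take C=(-4.5233,5.2300) (cross=47.293)
θ=210°: ex = (C−B)/|BC| = (-0.2750,0.9614); ey = (-0.9614,-0.2750)
θ=210°: P = B + 1.21·ex + 0.77·ey = (-3.6712,-0.5484)

θ=91°: -0.48 4.37
θ=131°: -2.42 3.63
θ=210°: -3.67 -0.55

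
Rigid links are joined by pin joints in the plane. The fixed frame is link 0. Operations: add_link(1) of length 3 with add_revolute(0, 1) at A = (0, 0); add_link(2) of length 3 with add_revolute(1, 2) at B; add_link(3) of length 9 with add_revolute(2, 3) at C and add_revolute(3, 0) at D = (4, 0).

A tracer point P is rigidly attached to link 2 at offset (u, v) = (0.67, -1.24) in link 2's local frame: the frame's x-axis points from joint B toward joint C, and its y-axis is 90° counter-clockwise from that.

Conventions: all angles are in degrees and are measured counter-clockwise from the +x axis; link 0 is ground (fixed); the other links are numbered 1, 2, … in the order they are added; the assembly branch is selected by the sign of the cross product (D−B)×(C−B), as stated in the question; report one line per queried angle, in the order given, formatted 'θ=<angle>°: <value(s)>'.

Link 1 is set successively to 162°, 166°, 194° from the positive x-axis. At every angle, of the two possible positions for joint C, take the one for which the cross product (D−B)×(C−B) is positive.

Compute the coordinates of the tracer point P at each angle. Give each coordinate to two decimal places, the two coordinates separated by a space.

A=(0,0), D=(4.00,0)
θ=162°: B = A + 3.00·(cos162°, sin162°) = (-2.8532, 0.9271)
θ=162°: |BD| = 6.9156
θ=162°: circle(B,3.00) ∩ circle(D,9.00): a=-1.7478, h=2.4383
θ=162°:   candidates: C₊=(-4.2584,3.5776) cross=16.862; C₋=(-4.9121,-1.2549) cross=-16.862
θ=162°:   branch + wants cross > 0 → take C=(-4.2584,3.5776) (cross=16.862)
θ=162°: ex = (C−B)/|BC| = (-0.4684,0.8835); ey = (-0.8835,-0.4684)
θ=162°: P = B + 0.67·ex + -1.24·ey = (-2.0714,2.0998)
θ=166°: B = A + 3.00·(cos166°, sin166°) = (-2.9109, 0.7258)
θ=166°: |BD| = 6.9489
θ=166°: circle(B,3.00) ∩ circle(D,9.00): a=-1.7062, h=2.4675
θ=166°:   candidates: C₊=(-4.3501,3.3580) cross=17.147; C₋=(-4.8655,-1.5501) cross=-17.147
θ=166°:   branch + wants cross > 0 → take C=(-4.3501,3.3580) (cross=17.147)
θ=166°: ex = (C−B)/|BC| = (-0.4797,0.8774); ey = (-0.8774,-0.4797)
θ=166°: P = B + 0.67·ex + -1.24·ey = (-2.1443,1.9085)
θ=194°: B = A + 3.00·(cos194°, sin194°) = (-2.9109, -0.7258)
θ=194°: |BD| = 6.9489
θ=194°: circle(B,3.00) ∩ circle(D,9.00): a=-1.7062, h=2.4675
θ=194°:   candidates: C₊=(-4.8655,1.5501) cross=17.147; C₋=(-4.3501,-3.3580) cross=-17.147
θ=194°:   branch + wants cross > 0 → take C=(-4.8655,1.5501) (cross=17.147)
θ=194°: ex = (C−B)/|BC| = (-0.6515,0.7586); ey = (-0.7586,-0.6515)
θ=194°: P = B + 0.67·ex + -1.24·ey = (-2.4067,0.5904)

θ=162°: -2.07 2.10
θ=166°: -2.14 1.91
θ=194°: -2.41 0.59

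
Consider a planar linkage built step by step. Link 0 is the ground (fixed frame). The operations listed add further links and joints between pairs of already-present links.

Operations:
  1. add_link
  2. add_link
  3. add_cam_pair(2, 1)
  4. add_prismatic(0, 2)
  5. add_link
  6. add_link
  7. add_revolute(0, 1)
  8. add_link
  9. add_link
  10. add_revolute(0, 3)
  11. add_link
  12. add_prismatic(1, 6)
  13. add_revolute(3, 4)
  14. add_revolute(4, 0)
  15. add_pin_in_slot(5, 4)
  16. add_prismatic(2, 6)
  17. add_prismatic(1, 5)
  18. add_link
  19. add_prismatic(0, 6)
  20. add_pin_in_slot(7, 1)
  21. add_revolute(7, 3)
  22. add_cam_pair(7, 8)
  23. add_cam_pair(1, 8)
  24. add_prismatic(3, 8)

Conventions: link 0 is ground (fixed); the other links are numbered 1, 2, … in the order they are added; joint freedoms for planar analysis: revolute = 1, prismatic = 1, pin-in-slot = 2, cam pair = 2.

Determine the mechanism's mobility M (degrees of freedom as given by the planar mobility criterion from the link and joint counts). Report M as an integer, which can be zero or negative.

ground; <1,0,0>
#1 <2,0,0>
#2 <3,0,0>
C:2↔1 J2 <3,0,1>
P:0↔2 J1 <3,1,1>
#3 <4,1,1>
#4 <5,1,1>
R:0↔1 J1 <5,2,1>
#5 <6,2,1>
#6 <7,2,1>
R:0↔3 J1 <7,3,1>
#7 <8,3,1>
P:1↔6 J1 <8,4,1>
R:3↔4 J1 <8,5,1>
R:4↔0 J1 <8,6,1>
PS:5↔4 J2 <8,6,2>
P:2↔6 J1 <8,7,2>
P:1↔5 J1 <8,8,2>
#8 <9,8,2>
P:0↔6 J1 <9,9,2>
PS:7↔1 J2 <9,9,3>
R:7↔3 J1 <9,10,3>
C:7↔8 J2 <9,10,4>
C:1↔8 J2 <9,10,5>
P:3↔8 J1 <9,11,5>
3×8 − 2×11 − 1×5 = -3

M = -3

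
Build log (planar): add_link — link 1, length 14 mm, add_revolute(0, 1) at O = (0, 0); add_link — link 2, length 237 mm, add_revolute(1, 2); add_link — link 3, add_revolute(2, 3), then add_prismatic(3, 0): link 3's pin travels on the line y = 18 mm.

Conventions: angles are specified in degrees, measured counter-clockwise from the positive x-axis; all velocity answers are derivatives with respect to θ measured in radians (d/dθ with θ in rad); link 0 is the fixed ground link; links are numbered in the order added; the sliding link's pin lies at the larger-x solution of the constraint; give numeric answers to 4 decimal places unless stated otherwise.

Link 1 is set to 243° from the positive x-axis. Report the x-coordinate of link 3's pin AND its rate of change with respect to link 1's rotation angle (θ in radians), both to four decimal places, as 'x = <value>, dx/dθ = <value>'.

geometry: r = 14 mm, L = 237 mm, e = 18 mm
crank pin P = (r cos θ, r sin θ) = (-6.355867, -12.474091)
h = r sin θ − e = -12.474091 − 18 = -30.474091
x = r cos θ + √(L² − h²) = -6.355867 + 235.032614 = 228.676747
dx/dθ = −r sin θ − h·r cos θ/√(L² − h²) (θ in radians; h = -30.474091) = 11.649996

x = 228.6767, dx/dθ = 11.6500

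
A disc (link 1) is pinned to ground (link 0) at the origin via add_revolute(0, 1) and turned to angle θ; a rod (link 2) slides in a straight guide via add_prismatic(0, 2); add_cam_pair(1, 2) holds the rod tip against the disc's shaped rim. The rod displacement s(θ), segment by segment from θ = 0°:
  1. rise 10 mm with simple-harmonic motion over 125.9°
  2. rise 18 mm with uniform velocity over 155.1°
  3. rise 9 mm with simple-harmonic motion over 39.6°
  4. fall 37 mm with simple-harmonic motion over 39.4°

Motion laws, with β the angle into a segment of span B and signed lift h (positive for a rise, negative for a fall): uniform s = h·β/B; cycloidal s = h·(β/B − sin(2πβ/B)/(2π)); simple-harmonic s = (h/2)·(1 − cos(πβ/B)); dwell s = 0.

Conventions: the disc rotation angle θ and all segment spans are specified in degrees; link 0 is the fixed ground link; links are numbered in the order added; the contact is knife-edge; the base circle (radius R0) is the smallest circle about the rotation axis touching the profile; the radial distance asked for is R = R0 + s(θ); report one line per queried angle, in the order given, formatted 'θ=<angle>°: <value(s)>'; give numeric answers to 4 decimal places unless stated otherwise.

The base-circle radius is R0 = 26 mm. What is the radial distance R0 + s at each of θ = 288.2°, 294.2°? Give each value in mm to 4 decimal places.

segment 1 (0° to 125.9°, simple-harmonic, h = 10) is passed completely: s = 0.0000 + (10) = 10.0000
segment 2 (125.9° to 281°, uniform, h = 18) is passed completely: s = 10.0000 + (18) = 28.0000
θ = 288.2° falls in segment 3 (281° to 320.6°, simple-harmonic, h = 9): β = 288.2 − 281 = 7.2°, B = 39.6°; Δs = 9/2·(1 − cos(π·0.1818)) = 0.7144; s = 28.0000 + 0.7144 = 28.7144
θ = 294.2° falls in segment 3 (281° to 320.6°, simple-harmonic, h = 9): β = 294.2 − 281 = 13.2°, B = 39.6°; Δs = 9/2·(1 − cos(π·0.3333)) = 2.2500; s = 28.0000 + 2.2500 = 30.2500
θ=288.2°: R = R0 + s = 26 + 28.7144 = 54.7144
θ=294.2°: R = R0 + s = 26 + 30.2500 = 56.2500

θ=288.2°: 54.7144
θ=294.2°: 56.2500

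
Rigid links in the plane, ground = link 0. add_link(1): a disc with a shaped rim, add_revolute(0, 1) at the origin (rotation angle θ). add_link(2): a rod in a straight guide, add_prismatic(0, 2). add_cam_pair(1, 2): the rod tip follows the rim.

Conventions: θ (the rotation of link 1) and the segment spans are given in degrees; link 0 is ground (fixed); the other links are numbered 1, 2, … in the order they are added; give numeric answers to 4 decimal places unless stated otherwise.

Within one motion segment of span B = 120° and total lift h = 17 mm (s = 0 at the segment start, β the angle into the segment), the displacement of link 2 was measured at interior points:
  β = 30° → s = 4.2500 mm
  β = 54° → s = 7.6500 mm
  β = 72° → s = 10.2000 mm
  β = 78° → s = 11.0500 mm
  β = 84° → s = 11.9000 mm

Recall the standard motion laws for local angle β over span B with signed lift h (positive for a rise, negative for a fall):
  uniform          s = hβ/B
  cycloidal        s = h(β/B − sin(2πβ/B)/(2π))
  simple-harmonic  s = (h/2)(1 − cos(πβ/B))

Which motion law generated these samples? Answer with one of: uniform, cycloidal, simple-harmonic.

candidates at β/B = r: uniform s = h·r (linear in β); cycloidal s = h·(r − sin(2πr)/(2π)); simple-harmonic s = (h/2)(1 − cos(πr))
β=30°: printed 4.2500 | uniform 4.2500, cycloidal 1.5444, simple-harmonic 2.4896
β=54°: printed 7.6500 | uniform 7.6500, cycloidal 6.8139, simple-harmonic 7.1703
β=72°: printed 10.2000 | uniform 10.2000, cycloidal 11.7903, simple-harmonic 11.1266
β=78°: printed 11.0500 | uniform 11.0500, cycloidal 13.2389, simple-harmonic 12.3589
β=84°: printed 11.9000 | uniform 11.9000, cycloidal 14.4732, simple-harmonic 13.4962
only one law matches every sample → uniform

uniform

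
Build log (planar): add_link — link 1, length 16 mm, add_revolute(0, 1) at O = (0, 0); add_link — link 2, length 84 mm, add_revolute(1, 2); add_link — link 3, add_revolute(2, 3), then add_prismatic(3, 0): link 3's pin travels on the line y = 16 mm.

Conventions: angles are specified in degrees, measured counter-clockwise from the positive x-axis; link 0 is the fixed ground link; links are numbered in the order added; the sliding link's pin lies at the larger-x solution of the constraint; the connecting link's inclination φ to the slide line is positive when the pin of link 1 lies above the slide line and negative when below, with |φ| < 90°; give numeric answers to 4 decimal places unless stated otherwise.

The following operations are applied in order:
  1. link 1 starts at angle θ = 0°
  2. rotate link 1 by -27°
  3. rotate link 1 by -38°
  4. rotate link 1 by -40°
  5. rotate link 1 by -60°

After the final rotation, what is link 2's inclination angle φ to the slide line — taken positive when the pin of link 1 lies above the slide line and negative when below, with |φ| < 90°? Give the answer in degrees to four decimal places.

geometry: r = 16 mm, L = 84 mm, e = 16 mm; θ starts at 0°
rotate link 1 by -27°: θ ← 0° -27° = -27°
rotate link 1 by -38°: θ ← -27° -38° = -65°
rotate link 1 by -40°: θ ← -65° -40° = -105°
rotate link 1 by -60°: θ ← -105° -60° = -165°
h = r sin θ − e = -4.141105 − 16 = -20.141105
sin φ = h / L = -20.141105 / 84 = -0.23977506
φ = arcsin(-0.23977506) = -13.873264°

-13.8733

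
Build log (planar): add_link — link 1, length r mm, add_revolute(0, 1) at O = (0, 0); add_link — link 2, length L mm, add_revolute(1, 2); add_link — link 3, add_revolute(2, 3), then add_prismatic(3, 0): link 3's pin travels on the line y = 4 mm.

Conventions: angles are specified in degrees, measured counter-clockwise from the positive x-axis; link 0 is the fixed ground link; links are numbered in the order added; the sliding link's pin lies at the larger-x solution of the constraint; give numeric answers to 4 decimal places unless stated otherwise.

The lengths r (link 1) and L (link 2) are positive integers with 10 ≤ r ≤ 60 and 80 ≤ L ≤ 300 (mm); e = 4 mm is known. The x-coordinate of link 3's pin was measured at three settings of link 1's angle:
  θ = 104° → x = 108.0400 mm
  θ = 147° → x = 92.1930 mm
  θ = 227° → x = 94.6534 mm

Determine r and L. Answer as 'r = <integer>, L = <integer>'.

constraint per measurement: (x − r cos θ)² + (r sin θ − e)² = L²
subtracting the θ₁ and θ₂ equations cancels the r² and L² terms:
r = (x₁² − x₂²) / (2[(x₁cos θ₁ + e sin θ₁) − (x₂cos θ₂ + e sin θ₂)]) = 30.0000 → r = 30
L² = (x₁ − r cos θ₁)² + (r sin θ₁ − e)² = 13924.0051 → L = 118.0000 → L = 118
check at θ₃=227°: x = 94.6534 (printed 94.6534) ✓

r = 30, L = 118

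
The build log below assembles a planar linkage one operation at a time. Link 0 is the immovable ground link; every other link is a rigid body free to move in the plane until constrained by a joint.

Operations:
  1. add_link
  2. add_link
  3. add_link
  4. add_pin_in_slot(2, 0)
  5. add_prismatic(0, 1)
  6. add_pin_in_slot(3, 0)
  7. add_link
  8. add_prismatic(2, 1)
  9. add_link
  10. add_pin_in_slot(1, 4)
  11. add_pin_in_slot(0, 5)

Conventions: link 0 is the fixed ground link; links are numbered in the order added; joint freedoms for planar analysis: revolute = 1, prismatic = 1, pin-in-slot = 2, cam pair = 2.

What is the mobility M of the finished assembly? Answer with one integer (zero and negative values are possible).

L=1 J1=0 J2=0
add link → L=2 J1=0 J2=0
add link → L=3 J1=0 J2=0
add link → L=4 J1=0 J2=0
PS@2,0 dof=2 J2 → L=4 J1=0 J2=1
P@0,1 dof=1 J1 → L=4 J1=1 J2=1
PS@3,0 dof=2 J2 → L=4 J1=1 J2=2
add link → L=5 J1=1 J2=2
P@2,1 dof=1 J1 → L=5 J1=2 J2=2
add link → L=6 J1=2 J2=2
PS@1,4 dof=2 J2 → L=6 J1=2 J2=3
PS@0,5 dof=2 J2 → L=6 J1=2 J2=4
M=3(L−1)−2J1−J2=3·5−2·2−4=7

M = 7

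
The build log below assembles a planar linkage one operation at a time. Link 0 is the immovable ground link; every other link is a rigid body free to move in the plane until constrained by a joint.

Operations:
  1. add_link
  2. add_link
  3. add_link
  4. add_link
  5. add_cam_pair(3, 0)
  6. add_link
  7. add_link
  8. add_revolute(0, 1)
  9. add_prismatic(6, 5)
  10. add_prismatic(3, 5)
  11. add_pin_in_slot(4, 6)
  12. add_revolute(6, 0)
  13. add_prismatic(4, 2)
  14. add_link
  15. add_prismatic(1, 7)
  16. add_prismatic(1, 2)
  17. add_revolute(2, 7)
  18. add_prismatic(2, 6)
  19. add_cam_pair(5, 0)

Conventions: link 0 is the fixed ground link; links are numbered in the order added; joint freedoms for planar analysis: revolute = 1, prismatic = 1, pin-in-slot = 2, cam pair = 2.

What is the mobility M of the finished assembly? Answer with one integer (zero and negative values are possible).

(L,J1,J2)=(1,0,0); link0 fixed
link1: (2,0,0)
link2: (3,0,0)
link3: (4,0,0)
link4: (5,0,0)
C 3-0 [J2]: (5,0,1)
link5: (6,0,1)
link6: (7,0,1)
R 0-1 [J1]: (7,1,1)
P 6-5 [J1]: (7,2,1)
P 3-5 [J1]: (7,3,1)
PS 4-6 [J2]: (7,3,2)
R 6-0 [J1]: (7,4,2)
P 4-2 [J1]: (7,5,2)
link7: (8,5,2)
P 1-7 [J1]: (8,6,2)
P 1-2 [J1]: (8,7,2)
R 2-7 [J1]: (8,8,2)
P 2-6 [J1]: (8,9,2)
C 5-0 [J2]: (8,9,3)
Grübler: 3·7 − 2·9 − 3 = 0

M = 0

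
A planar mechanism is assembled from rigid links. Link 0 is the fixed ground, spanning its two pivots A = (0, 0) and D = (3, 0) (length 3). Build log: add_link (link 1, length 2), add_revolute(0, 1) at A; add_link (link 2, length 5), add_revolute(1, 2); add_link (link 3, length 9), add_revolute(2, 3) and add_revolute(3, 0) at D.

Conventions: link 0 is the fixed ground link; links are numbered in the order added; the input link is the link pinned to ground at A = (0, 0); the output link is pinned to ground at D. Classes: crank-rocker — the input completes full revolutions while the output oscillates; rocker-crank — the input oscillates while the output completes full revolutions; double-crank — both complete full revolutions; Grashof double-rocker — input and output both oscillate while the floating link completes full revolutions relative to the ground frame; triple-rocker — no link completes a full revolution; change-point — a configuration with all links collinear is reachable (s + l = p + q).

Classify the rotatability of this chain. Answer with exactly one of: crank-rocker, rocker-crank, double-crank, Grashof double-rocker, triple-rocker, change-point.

lengths: ground=3, input=2, coupler=5, output=9
sorted: s=2 (shortest), l=9 (longest), p+q=8
s + l = 11 vs p + q = 8
s + l > p + q → non-Grashof → no link fully rotates → triple-rocker

triple-rocker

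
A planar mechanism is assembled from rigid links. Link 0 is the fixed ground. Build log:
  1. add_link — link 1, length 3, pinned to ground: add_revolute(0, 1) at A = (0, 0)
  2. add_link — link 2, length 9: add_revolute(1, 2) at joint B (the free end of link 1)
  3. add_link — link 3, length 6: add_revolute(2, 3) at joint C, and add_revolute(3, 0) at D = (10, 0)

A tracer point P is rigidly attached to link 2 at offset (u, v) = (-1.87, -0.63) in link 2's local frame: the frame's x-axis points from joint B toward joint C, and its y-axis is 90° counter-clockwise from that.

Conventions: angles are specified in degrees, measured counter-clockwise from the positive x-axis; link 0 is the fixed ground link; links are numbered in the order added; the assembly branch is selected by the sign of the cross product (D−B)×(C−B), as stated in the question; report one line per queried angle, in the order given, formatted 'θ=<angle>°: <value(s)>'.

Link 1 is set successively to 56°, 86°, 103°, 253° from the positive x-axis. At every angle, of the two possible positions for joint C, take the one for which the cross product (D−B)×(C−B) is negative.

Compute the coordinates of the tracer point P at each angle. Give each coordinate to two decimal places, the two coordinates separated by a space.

A=(0,0), D=(10.00,0)
θ=56°: B = A + 3.00·(cos56°, sin56°) = (1.6776, 2.4871)
θ=56°: |BD| = 8.6861
θ=56°: circle(B,9.00) ∩ circle(D,6.00): a=6.9334, h=5.7383
θ=56°:   candidates: C₊=(9.9637,5.9999) cross=49.843; C₋=(6.6776,-4.9962) cross=-49.843
θ=56°:   branch - wants cross < 0 → take C=(6.6776,-4.9962) (cross=-49.843)
θ=56°: ex = (C−B)/|BC| = (0.5556,-0.8315); ey = (0.8315,0.5556)
θ=56°: P = B + -1.87·ex + -0.63·ey = (0.1149,3.6920)
θ=86°: B = A + 3.00·(cos86°, sin86°) = (0.2093, 2.9927)
θ=86°: |BD| = 10.2379
θ=86°: circle(B,9.00) ∩ circle(D,6.00): a=7.3167, h=5.2408
θ=86°:   candidates: C₊=(8.7383,5.8659) cross=53.655; C₋=(5.6744,-4.1580) cross=-53.655
θ=86°:   branch - wants cross < 0 → take C=(5.6744,-4.1580) (cross=-53.655)
θ=86°: ex = (C−B)/|BC| = (0.6072,-0.7945); ey = (0.7945,0.6072)
θ=86°: P = B + -1.87·ex + -0.63·ey = (-1.4268,4.0959)
θ=103°: B = A + 3.00·(cos103°, sin103°) = (-0.6749, 2.9231)
θ=103°: |BD| = 11.0678
θ=103°: circle(B,9.00) ∩ circle(D,6.00): a=7.5668, h=4.8727
θ=103°:   candidates: C₊=(7.9102,5.6243) cross=53.930; C₋=(5.3364,-3.7750) cross=-53.930
θ=103°:   branch - wants cross < 0 → take C=(5.3364,-3.7750) (cross=-53.930)
θ=103°: ex = (C−B)/|BC| = (0.6679,-0.7442); ey = (0.7442,0.6679)
θ=103°: P = B + -1.87·ex + -0.63·ey = (-2.3927,3.8940)
θ=253°: B = A + 3.00·(cos253°, sin253°) = (-0.8771, -2.8689)
θ=253°: |BD| = 11.2491
θ=253°: circle(B,9.00) ∩ circle(D,6.00): a=7.6247, h=4.7816
θ=253°:   candidates: C₊=(5.2760,3.6991) cross=53.789; C₋=(7.7149,-5.5478) cross=-53.789
θ=253°:   branch - wants cross < 0 → take C=(7.7149,-5.5478) (cross=-53.789)
θ=253°: ex = (C−B)/|BC| = (0.9547,-0.2977); ey = (0.2977,0.9547)
θ=253°: P = B + -1.87·ex + -0.63·ey = (-2.8499,-2.9137)

θ=56°: 0.11 3.69
θ=86°: -1.43 4.10
θ=103°: -2.39 3.89
θ=253°: -2.85 -2.91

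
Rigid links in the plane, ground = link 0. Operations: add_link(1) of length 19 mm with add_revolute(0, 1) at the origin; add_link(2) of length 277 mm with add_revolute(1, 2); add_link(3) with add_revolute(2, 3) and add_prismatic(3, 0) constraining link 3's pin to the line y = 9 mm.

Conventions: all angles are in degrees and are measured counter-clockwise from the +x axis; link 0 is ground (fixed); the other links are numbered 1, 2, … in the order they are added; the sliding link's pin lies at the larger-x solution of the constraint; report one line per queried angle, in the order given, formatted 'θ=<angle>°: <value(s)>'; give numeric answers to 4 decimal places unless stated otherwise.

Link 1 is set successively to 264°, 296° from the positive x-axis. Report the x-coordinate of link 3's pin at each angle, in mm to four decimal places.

geometry: r = 19 mm, L = 277 mm, e = 9 mm
θ=264°: crank pin P = (r cos θ, r sin θ) = (-1.986041, -18.895916)
θ=264°: h = r sin θ − e = -18.895916 − 9 = -27.895916
θ=264°: x = r cos θ + √(L² − h²) = -1.986041 + 275.591759 = 273.605719
θ=296°: crank pin P = (r cos θ, r sin θ) = (8.329052, -17.077087)
θ=296°: h = r sin θ − e = -17.077087 − 9 = -26.077087
θ=296°: x = r cos θ + √(L² − h²) = 8.329052 + 275.769805 = 284.098857

θ=264°: 273.6057
θ=296°: 284.0989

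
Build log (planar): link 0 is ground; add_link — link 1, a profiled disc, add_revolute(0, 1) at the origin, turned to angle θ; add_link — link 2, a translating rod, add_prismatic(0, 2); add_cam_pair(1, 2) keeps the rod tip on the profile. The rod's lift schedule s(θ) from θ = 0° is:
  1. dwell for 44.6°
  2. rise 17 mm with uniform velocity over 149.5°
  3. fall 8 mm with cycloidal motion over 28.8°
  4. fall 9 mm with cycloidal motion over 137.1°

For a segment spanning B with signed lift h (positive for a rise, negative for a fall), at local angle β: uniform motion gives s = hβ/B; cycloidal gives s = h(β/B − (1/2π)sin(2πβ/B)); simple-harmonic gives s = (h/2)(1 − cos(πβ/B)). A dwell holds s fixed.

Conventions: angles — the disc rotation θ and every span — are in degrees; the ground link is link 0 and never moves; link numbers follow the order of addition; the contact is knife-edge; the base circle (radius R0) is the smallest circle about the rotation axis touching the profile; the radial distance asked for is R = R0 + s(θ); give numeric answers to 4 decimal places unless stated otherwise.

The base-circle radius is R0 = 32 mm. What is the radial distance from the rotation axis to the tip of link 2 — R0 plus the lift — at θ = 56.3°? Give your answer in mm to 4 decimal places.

seg 1 [0°–44.6°] dwell: s stays 0.0000
seg 2 [44.6°–194.1°] uniform, h=17: θ=56.3° here. β=11.7, B=149.5. 17·11.7/149.5 = 1.3304 → s = 1.3304
R = R0 + s = 32 + 1.3304 = 33.3304

33.3304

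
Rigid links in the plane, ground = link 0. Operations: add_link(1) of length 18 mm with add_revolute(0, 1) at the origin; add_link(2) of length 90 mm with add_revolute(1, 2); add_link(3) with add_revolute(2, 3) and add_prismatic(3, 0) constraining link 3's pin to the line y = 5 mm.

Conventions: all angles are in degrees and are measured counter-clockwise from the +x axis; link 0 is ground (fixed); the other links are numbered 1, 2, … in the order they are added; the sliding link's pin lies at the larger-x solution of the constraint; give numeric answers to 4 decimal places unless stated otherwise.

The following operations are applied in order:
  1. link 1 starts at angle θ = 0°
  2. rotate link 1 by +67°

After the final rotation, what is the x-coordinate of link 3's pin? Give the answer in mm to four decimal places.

geometry: r = 18 mm, L = 90 mm, e = 5 mm; θ starts at 0°
rotate link 1 by +67°: θ ← 0° +67° = 67°
crank pin P = (r cos θ, r sin θ) = (7.033160, 16.569087)
h = r sin θ − e = 16.569087 − 5 = 11.569087
x = r cos θ + √(L² − h²) = 7.033160 + 89.253326 = 96.286486

96.2865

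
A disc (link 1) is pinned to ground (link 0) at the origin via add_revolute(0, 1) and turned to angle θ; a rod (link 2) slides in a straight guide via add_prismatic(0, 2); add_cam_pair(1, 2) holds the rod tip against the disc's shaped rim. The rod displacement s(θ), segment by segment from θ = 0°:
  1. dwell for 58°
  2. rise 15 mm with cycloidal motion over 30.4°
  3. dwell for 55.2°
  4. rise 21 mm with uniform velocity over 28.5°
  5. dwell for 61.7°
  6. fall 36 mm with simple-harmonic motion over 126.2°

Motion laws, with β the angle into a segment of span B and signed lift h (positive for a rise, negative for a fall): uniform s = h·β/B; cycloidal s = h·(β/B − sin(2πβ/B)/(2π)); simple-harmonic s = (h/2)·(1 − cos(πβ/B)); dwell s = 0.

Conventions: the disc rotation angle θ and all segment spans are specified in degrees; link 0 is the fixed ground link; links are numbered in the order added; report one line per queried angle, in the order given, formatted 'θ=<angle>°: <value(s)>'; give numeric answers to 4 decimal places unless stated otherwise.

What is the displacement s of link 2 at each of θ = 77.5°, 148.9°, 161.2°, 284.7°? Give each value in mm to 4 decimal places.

segment 1 (0° to 58°, dwell): s unchanged at 0.0000
θ = 77.5° falls in segment 2 (58° to 88.4°, cycloidal, h = 15): β = 77.5 − 58 = 19.5°, B = 30.4°; Δs = 15·(0.6414 − sin(2π·0.6414)/(2π)) = 11.4749; s = 0.0000 + 11.4749 = 11.4749
segment 2 (58° to 88.4°, cycloidal, h = 15) is passed completely: s = 0.0000 + (15) = 15.0000
segment 3 (88.4° to 143.6°, dwell): s unchanged at 15.0000
θ = 148.9° falls in segment 4 (143.6° to 172.1°, uniform, h = 21): β = 148.9 − 143.6 = 5.3°, B = 28.5°; Δs = 21·5.3/28.5 = 3.9053; s = 15.0000 + 3.9053 = 18.9053
θ = 161.2° falls in segment 4 (143.6° to 172.1°, uniform, h = 21): β = 161.2 − 143.6 = 17.6°, B = 28.5°; Δs = 21·17.6/28.5 = 12.9684; s = 15.0000 + 12.9684 = 27.9684
segment 4 (143.6° to 172.1°, uniform, h = 21) is passed completely: s = 15.0000 + (21) = 36.0000
segment 5 (172.1° to 233.8°, dwell): s unchanged at 36.0000
θ = 284.7° falls in segment 6 (233.8° to 360°, simple-harmonic, h = -36): β = 284.7 − 233.8 = 50.9°, B = 126.2°; Δs = -36/2·(1 − cos(π·0.4033)) = -12.6170; s = 36.0000 − 12.6170 = 23.3830

θ=77.5°: 11.4749
θ=148.9°: 18.9053
θ=161.2°: 27.9684
θ=284.7°: 23.3830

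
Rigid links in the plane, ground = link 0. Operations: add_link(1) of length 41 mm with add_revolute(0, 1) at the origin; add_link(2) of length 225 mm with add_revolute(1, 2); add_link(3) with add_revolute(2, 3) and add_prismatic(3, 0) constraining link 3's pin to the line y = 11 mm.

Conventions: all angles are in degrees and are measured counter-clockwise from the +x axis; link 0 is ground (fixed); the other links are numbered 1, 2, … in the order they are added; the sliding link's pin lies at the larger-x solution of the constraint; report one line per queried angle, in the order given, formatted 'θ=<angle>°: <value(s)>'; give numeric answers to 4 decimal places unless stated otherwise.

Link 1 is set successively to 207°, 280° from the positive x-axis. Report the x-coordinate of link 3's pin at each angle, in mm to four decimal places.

geometry: r = 41 mm, L = 225 mm, e = 11 mm
θ=207°: crank pin P = (r cos θ, r sin θ) = (-36.531267, -18.613610)
θ=207°: h = r sin θ − e = -18.613610 − 11 = -29.613610
θ=207°: x = r cos θ + √(L² − h²) = -36.531267 + 223.042673 = 186.511406
θ=280°: crank pin P = (r cos θ, r sin θ) = (7.119575, -40.377118)
θ=280°: h = r sin θ − e = -40.377118 − 11 = -51.377118
θ=280°: x = r cos θ + √(L² − h²) = 7.119575 + 219.055682 = 226.175257

θ=207°: 186.5114
θ=280°: 226.1753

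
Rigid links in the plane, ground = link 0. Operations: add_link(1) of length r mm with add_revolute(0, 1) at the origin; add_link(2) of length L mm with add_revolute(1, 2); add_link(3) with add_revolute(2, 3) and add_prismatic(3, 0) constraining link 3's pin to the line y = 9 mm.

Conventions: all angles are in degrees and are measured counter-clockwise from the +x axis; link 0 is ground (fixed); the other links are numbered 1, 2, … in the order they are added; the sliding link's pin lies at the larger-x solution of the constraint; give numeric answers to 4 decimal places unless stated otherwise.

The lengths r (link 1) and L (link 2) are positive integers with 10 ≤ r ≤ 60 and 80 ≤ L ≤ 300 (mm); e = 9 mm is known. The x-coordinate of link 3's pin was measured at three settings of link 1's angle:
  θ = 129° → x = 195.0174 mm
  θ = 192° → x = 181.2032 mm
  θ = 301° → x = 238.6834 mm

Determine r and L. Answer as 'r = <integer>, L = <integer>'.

constraint per measurement: (x − r cos θ)² + (r sin θ − e)² = L²
subtracting the θ₁ and θ₂ equations cancels the r² and L² terms:
r = (x₁² − x₂²) / (2[(x₁cos θ₁ + e sin θ₁) − (x₂cos θ₂ + e sin θ₂)]) = 40.9998 → r = 41
L² = (x₁ − r cos θ₁)² + (r sin θ₁ − e)² = 49283.9836 → L = 222.0000 → L = 222
check at θ₃=301°: x = 238.6834 (printed 238.6834) ✓

r = 41, L = 222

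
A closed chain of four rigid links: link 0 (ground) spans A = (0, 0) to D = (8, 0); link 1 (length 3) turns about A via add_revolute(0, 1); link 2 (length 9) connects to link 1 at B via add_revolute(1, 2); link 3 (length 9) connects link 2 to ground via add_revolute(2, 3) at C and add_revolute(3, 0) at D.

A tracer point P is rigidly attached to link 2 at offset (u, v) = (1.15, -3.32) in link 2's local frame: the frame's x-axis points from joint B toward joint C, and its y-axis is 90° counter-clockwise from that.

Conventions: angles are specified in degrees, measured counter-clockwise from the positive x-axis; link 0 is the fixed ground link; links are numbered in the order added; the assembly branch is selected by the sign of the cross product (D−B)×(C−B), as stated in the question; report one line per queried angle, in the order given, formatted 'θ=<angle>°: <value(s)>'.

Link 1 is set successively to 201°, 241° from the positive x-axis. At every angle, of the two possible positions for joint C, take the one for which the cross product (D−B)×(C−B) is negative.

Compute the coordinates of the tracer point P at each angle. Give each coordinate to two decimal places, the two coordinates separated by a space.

A=(0,0), D=(8.00,0)
θ=201°: B = A + 3.00·(cos201°, sin201°) = (-2.8007, -1.0751)
θ=201°: |BD| = 10.8541
θ=201°: circle(B,9.00) ∩ circle(D,9.00): a=5.4271, h=7.1796
θ=201°:   candidates: C₊=(1.8885,6.6068) cross=77.929; C₋=(3.3108,-7.6819) cross=-77.929
θ=201°:   branch - wants cross < 0 → take C=(3.3108,-7.6819) (cross=-77.929)
θ=201°: ex = (C−B)/|BC| = (0.6791,-0.7341); ey = (0.7341,0.6791)
θ=201°: P = B + 1.15·ex + -3.32·ey = (-4.4570,-4.1738)
θ=241°: B = A + 3.00·(cos241°, sin241°) = (-1.4544, -2.6239)
θ=241°: |BD| = 9.8118
θ=241°: circle(B,9.00) ∩ circle(D,9.00): a=4.9059, h=7.5453
θ=241°:   candidates: C₊=(1.2550,5.9586) cross=74.033; C₋=(5.2906,-8.5825) cross=-74.033
θ=241°:   branch - wants cross < 0 → take C=(5.2906,-8.5825) (cross=-74.033)
θ=241°: ex = (C−B)/|BC| = (0.7494,-0.6621); ey = (0.6621,0.7494)
θ=241°: P = B + 1.15·ex + -3.32·ey = (-2.7906,-5.8734)

θ=201°: -4.46 -4.17
θ=241°: -2.79 -5.87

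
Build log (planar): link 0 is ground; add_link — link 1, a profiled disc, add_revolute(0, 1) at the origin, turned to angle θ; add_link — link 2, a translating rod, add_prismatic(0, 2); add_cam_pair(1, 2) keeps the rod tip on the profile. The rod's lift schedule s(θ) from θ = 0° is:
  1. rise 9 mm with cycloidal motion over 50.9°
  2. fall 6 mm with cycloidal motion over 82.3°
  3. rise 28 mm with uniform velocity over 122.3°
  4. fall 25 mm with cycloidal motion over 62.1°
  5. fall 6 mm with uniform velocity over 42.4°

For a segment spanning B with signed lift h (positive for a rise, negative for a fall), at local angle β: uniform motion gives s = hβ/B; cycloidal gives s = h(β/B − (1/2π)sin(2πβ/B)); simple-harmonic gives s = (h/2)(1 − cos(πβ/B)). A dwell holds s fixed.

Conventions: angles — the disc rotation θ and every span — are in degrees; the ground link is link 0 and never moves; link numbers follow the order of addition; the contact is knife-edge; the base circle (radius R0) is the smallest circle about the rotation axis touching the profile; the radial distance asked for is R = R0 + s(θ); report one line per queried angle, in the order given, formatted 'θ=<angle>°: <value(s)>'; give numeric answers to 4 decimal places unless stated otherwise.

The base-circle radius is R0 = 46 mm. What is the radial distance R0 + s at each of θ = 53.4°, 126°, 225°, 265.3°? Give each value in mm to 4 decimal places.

seg 1 [0°–50.9°] cycloidal, h=9: full span → s += 9 → s = 9.0000
seg 2 [50.9°–133.2°] cycloidal, h=-6: θ=53.4° here. β=2.5, B=82.3. -6·(0.0304 − sin(2π·0.0304)/(2π)) = -0.0011 → s = 8.9989
seg 2 [50.9°–133.2°] cycloidal, h=-6: θ=126° here. β=75.1, B=82.3. -6·(0.9125 − sin(2π·0.9125)/(2π)) = -5.9740 → s = 3.0260
seg 2 [50.9°–133.2°] cycloidal, h=-6: full span → s += -6 → s = 3.0000
seg 3 [133.2°–255.5°] uniform, h=28: θ=225° here. β=91.8, B=122.3. 28·91.8/122.3 = 21.0172 → s = 24.0172
seg 3 [133.2°–255.5°] uniform, h=28: full span → s += 28 → s = 31.0000
seg 4 [255.5°–317.6°] cycloidal, h=-25: θ=265.3° here. β=9.8, B=62.1. -25·(0.1578 − sin(2π·0.1578)/(2π)) = -0.6154 → s = 30.3846
θ=53.4°: R = R0 + s = 46 + 8.9989 = 54.9989
θ=126°: R = R0 + s = 46 + 3.0260 = 49.0260
θ=225°: R = R0 + s = 46 + 24.0172 = 70.0172
θ=265.3°: R = R0 + s = 46 + 30.3846 = 76.3846

θ=53.4°: 54.9989
θ=126°: 49.0260
θ=225°: 70.0172
θ=265.3°: 76.3846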